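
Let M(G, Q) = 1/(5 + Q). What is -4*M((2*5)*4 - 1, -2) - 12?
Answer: -40/3 ≈ -13.333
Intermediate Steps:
-4*M((2*5)*4 - 1, -2) - 12 = -4/(5 - 2) - 12 = -4/3 - 12 = -40/3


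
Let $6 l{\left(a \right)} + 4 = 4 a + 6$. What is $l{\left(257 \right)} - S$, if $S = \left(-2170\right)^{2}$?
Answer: $- \frac{14126185}{3} \approx -4.7087 \cdot 10^{6}$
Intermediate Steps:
$S = 4708900$
$l{\left(a \right)} = \frac{1}{3} + \frac{2 a}{3}$ ($l{\left(a \right)} = - \frac{2}{3} + \frac{4 a + 6}{6} = - \frac{2}{3} + \frac{6 + 4 a}{6} = - \frac{2}{3} + \left(1 + \frac{2 a}{3}\right) = \frac{1}{3} + \frac{2 a}{3}$)
$l{\left(257 \right)} - S = \left(\frac{1}{3} + \frac{2}{3} \cdot 257\right) - 4708900 = \left(\frac{1}{3} + \frac{514}{3}\right) - 4708900 = \frac{515}{3} - 4708900 = - \frac{14126185}{3}$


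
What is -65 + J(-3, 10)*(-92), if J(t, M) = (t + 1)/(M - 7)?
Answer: -11/3 ≈ -3.6667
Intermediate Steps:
J(t, M) = (1 + t)/(-7 + M)
-65 + J(-3, 10)*(-92) = -65 + ((1 - 3)/(-7 + 10))*(-92) = -65 + (-2/3)*(-92) = -65 + ((⅓)*(-2))*(-92) = -65 - ⅔*(-92) = -65 + 184/3 = -11/3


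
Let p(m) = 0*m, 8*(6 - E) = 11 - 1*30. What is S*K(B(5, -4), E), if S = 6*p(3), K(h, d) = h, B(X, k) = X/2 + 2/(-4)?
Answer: 0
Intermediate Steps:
B(X, k) = -½ + X/2 (B(X, k) = X*(½) + 2*(-¼) = X/2 - ½ = -½ + X/2)
E = 67/8 (E = 6 - (11 - 1*30)/8 = 6 - (11 - 30)/8 = 6 - ⅛*(-19) = 6 + 19/8 = 67/8 ≈ 8.3750)
p(m) = 0
S = 0 (S = 6*0 = 0)
S*K(B(5, -4), E) = 0*(-½ + (½)*5) = 0*(-½ + 5/2) = 0*2 = 0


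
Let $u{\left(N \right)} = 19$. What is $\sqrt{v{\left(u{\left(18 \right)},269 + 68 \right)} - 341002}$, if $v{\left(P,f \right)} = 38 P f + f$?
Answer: $i \sqrt{97351} \approx 312.01 i$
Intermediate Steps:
$v{\left(P,f \right)} = f + 38 P f$ ($v{\left(P,f \right)} = 38 P f + f = f + 38 P f$)
$\sqrt{v{\left(u{\left(18 \right)},269 + 68 \right)} - 341002} = \sqrt{\left(269 + 68\right) \left(1 + 38 \cdot 19\right) - 341002} = \sqrt{337 \left(1 + 722\right) - 341002} = \sqrt{337 \cdot 723 - 341002} = \sqrt{243651 - 341002} = \sqrt{-97351} = i \sqrt{97351}$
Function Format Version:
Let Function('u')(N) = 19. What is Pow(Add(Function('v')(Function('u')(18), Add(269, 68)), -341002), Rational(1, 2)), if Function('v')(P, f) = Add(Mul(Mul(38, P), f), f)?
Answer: Mul(I, Pow(97351, Rational(1, 2))) ≈ Mul(312.01, I)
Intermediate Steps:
Function('v')(P, f) = Add(f, Mul(38, P, f)) (Function('v')(P, f) = Add(Mul(38, P, f), f) = Add(f, Mul(38, P, f)))
Pow(Add(Function('v')(Function('u')(18), Add(269, 68)), -341002), Rational(1, 2)) = Pow(Add(Mul(Add(269, 68), Add(1, Mul(38, 19))), -341002), Rational(1, 2)) = Pow(Add(Mul(337, Add(1, 722)), -341002), Rational(1, 2)) = Pow(Add(Mul(337, 723), -341002), Rational(1, 2)) = Pow(Add(243651, -341002), Rational(1, 2)) = Pow(-97351, Rational(1, 2)) = Mul(I, Pow(97351, Rational(1, 2)))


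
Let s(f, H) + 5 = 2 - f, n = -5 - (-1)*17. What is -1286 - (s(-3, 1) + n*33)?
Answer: -1682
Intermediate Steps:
n = 12 (n = -5 - 1*(-17) = -5 + 17 = 12)
s(f, H) = -3 - f (s(f, H) = -5 + (2 - f) = -3 - f)
-1286 - (s(-3, 1) + n*33) = -1286 - ((-3 - 1*(-3)) + 12*33) = -1286 - ((-3 + 3) + 396) = -1286 - (0 + 396) = -1286 - 1*396 = -1286 - 396 = -1682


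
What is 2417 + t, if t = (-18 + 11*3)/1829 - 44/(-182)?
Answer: 402324666/166439 ≈ 2417.3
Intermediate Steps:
t = 41603/166439 (t = (-18 + 33)*(1/1829) - 44*(-1/182) = 15*(1/1829) + 22/91 = 15/1829 + 22/91 = 41603/166439 ≈ 0.24996)
2417 + t = 2417 + 41603/166439 = 402324666/166439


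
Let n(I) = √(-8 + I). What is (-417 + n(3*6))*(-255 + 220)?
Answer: 14595 - 35*√10 ≈ 14484.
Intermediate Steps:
(-417 + n(3*6))*(-255 + 220) = (-417 + √(-8 + 3*6))*(-255 + 220) = (-417 + √(-8 + 18))*(-35) = (-417 + √10)*(-35) = 14595 - 35*√10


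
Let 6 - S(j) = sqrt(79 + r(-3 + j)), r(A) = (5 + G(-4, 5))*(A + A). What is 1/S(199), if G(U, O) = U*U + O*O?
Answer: -2/6025 - sqrt(18111)/18075 ≈ -0.0077774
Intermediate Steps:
G(U, O) = O**2 + U**2 (G(U, O) = U**2 + O**2 = O**2 + U**2)
r(A) = 92*A (r(A) = (5 + (5**2 + (-4)**2))*(A + A) = (5 + (25 + 16))*(2*A) = (5 + 41)*(2*A) = 46*(2*A) = 92*A)
S(j) = 6 - sqrt(-197 + 92*j) (S(j) = 6 - sqrt(79 + 92*(-3 + j)) = 6 - sqrt(79 + (-276 + 92*j)) = 6 - sqrt(-197 + 92*j))
1/S(199) = 1/(6 - sqrt(-197 + 92*199)) = 1/(6 - sqrt(-197 + 18308)) = 1/(6 - sqrt(18111))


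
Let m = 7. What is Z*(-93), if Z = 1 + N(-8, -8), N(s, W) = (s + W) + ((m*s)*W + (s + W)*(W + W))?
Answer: -64077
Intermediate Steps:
N(s, W) = W + s + 2*W*(W + s) + 7*W*s (N(s, W) = (s + W) + ((7*s)*W + (s + W)*(W + W)) = (W + s) + (7*W*s + (W + s)*(2*W)) = (W + s) + (7*W*s + 2*W*(W + s)) = (W + s) + (2*W*(W + s) + 7*W*s) = W + s + 2*W*(W + s) + 7*W*s)
Z = 689 (Z = 1 + (-8 - 8 + 2*(-8)² + 9*(-8)*(-8)) = 1 + (-8 - 8 + 2*64 + 576) = 1 + (-8 - 8 + 128 + 576) = 1 + 688 = 689)
Z*(-93) = 689*(-93) = -64077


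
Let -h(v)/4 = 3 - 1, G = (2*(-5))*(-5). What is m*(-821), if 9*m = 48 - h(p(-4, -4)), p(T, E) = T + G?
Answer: -45976/9 ≈ -5108.4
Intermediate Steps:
G = 50 (G = -10*(-5) = 50)
p(T, E) = 50 + T (p(T, E) = T + 50 = 50 + T)
h(v) = -8 (h(v) = -4*(3 - 1) = -4*2 = -8)
m = 56/9 (m = (48 - 1*(-8))/9 = (48 + 8)/9 = (1/9)*56 = 56/9 ≈ 6.2222)
m*(-821) = (56/9)*(-821) = -45976/9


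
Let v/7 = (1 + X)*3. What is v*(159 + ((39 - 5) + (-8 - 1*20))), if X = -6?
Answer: -17325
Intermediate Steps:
v = -105 (v = 7*((1 - 6)*3) = 7*(-5*3) = 7*(-15) = -105)
v*(159 + ((39 - 5) + (-8 - 1*20))) = -105*(159 + ((39 - 5) + (-8 - 1*20))) = -105*(159 + (34 + (-8 - 20))) = -105*(159 + (34 - 28)) = -105*(159 + 6) = -105*165 = -17325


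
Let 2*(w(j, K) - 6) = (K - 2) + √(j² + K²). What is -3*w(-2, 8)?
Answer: -27 - 3*√17 ≈ -39.369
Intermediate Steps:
w(j, K) = 5 + K/2 + √(K² + j²)/2 (w(j, K) = 6 + ((K - 2) + √(j² + K²))/2 = 6 + ((-2 + K) + √(K² + j²))/2 = 6 + (-2 + K + √(K² + j²))/2 = 6 + (-1 + K/2 + √(K² + j²)/2) = 5 + K/2 + √(K² + j²)/2)
-3*w(-2, 8) = -3*(5 + (½)*8 + √(8² + (-2)²)/2) = -3*(5 + 4 + √(64 + 4)/2) = -3*(5 + 4 + √68/2) = -3*(5 + 4 + (2*√17)/2) = -3*(5 + 4 + √17) = -3*(9 + √17) = -27 - 3*√17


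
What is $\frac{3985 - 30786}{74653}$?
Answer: $- \frac{26801}{74653} \approx -0.35901$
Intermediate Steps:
$\frac{3985 - 30786}{74653} = \left(3985 - 30786\right) \frac{1}{74653} = \left(-26801\right) \frac{1}{74653} = - \frac{26801}{74653}$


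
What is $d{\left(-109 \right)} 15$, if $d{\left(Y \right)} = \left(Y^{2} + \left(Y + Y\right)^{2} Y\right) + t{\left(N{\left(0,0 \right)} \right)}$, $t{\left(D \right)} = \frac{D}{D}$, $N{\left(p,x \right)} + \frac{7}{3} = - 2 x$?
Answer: $-77523510$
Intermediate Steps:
$N{\left(p,x \right)} = - \frac{7}{3} - 2 x$
$t{\left(D \right)} = 1$
$d{\left(Y \right)} = 1 + Y^{2} + 4 Y^{3}$ ($d{\left(Y \right)} = \left(Y^{2} + \left(Y + Y\right)^{2} Y\right) + 1 = \left(Y^{2} + \left(2 Y\right)^{2} Y\right) + 1 = \left(Y^{2} + 4 Y^{2} Y\right) + 1 = \left(Y^{2} + 4 Y^{3}\right) + 1 = 1 + Y^{2} + 4 Y^{3}$)
$d{\left(-109 \right)} 15 = \left(1 + \left(-109\right)^{2} + 4 \left(-109\right)^{3}\right) 15 = \left(1 + 11881 + 4 \left(-1295029\right)\right) 15 = \left(1 + 11881 - 5180116\right) 15 = \left(-5168234\right) 15 = -77523510$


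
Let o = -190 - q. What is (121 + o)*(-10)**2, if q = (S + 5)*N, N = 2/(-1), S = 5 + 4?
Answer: -4100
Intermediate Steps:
S = 9
N = -2 (N = 2*(-1) = -2)
q = -28 (q = (9 + 5)*(-2) = 14*(-2) = -28)
o = -162 (o = -190 - 1*(-28) = -190 + 28 = -162)
(121 + o)*(-10)**2 = (121 - 162)*(-10)**2 = -41*100 = -4100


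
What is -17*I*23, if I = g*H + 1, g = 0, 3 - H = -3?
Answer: -391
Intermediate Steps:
H = 6 (H = 3 - 1*(-3) = 3 + 3 = 6)
I = 1 (I = 0*6 + 1 = 0 + 1 = 1)
-17*I*23 = -17*1*23 = -17*23 = -391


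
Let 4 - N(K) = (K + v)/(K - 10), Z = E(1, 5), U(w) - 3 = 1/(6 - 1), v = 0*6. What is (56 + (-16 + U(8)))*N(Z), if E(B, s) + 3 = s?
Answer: 918/5 ≈ 183.60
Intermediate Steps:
E(B, s) = -3 + s
v = 0
U(w) = 16/5 (U(w) = 3 + 1/(6 - 1) = 3 + 1/5 = 16/5)
Z = 2 (Z = -3 + 5 = 2)
N(K) = 4 - K/(-10 + K) (N(K) = 4 - (K + 0)/(K - 10) = 4 - K/(-10 + K))
(56 + (-16 + U(8)))*N(Z) = (56 + (-16 + 16/5))*((-40 + 3*2)/(-10 + 2)) = (56 - 64/5)*((-40 + 6)/(-8)) = 216*(-1/8*(-34))/5 = (216/5)*(17/4) = 918/5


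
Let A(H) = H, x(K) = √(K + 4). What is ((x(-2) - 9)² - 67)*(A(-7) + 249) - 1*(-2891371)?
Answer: 2895243 - 4356*√2 ≈ 2.8891e+6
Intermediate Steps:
x(K) = √(4 + K)
((x(-2) - 9)² - 67)*(A(-7) + 249) - 1*(-2891371) = ((√(4 - 2) - 9)² - 67)*(-7 + 249) - 1*(-2891371) = ((√2 - 9)² - 67)*242 + 2891371 = ((-9 + √2)² - 67)*242 + 2891371 = (-67 + (-9 + √2)²)*242 + 2891371 = (-16214 + 242*(-9 + √2)²) + 2891371 = 2875157 + 242*(-9 + √2)²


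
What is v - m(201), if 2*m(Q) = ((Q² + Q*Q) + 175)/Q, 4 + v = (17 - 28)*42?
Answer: -268309/402 ≈ -667.44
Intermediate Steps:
v = -466 (v = -4 + (17 - 28)*42 = -4 - 11*42 = -4 - 462 = -466)
m(Q) = (175 + 2*Q²)/(2*Q) (m(Q) = (((Q² + Q*Q) + 175)/Q)/2 = (((Q² + Q²) + 175)/Q)/2 = ((2*Q² + 175)/Q)/2 = ((175 + 2*Q²)/Q)/2 = (175 + 2*Q²)/(2*Q))
v - m(201) = -466 - (201 + (175/2)/201) = -466 - (201 + (175/2)*(1/201)) = -466 - (201 + 175/402) = -466 - 1*80977/402 = -466 - 80977/402 = -268309/402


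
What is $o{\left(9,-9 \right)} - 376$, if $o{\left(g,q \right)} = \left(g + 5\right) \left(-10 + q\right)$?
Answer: $-642$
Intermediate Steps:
$o{\left(g,q \right)} = \left(-10 + q\right) \left(5 + g\right)$ ($o{\left(g,q \right)} = \left(5 + g\right) \left(-10 + q\right) = \left(-10 + q\right) \left(5 + g\right)$)
$o{\left(9,-9 \right)} - 376 = \left(-50 - 90 + 5 \left(-9\right) + 9 \left(-9\right)\right) - 376 = \left(-50 - 90 - 45 - 81\right) - 376 = -266 - 376 = -642$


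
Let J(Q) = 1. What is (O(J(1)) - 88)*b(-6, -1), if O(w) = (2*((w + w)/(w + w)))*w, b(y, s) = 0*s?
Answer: 0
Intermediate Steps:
b(y, s) = 0
O(w) = 2*w (O(w) = (2*((2*w)/((2*w))))*w = (2*((2*w)*(1/(2*w))))*w = (2*1)*w = 2*w)
(O(J(1)) - 88)*b(-6, -1) = (2*1 - 88)*0 = (2 - 88)*0 = -86*0 = 0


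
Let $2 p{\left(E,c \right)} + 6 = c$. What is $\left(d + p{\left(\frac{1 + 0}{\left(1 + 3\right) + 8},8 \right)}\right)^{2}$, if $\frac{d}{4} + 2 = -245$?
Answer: $974169$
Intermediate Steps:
$p{\left(E,c \right)} = -3 + \frac{c}{2}$
$d = -988$ ($d = -8 + 4 \left(-245\right) = -8 - 980 = -988$)
$\left(d + p{\left(\frac{1 + 0}{\left(1 + 3\right) + 8},8 \right)}\right)^{2} = \left(-988 + \left(-3 + \frac{1}{2} \cdot 8\right)\right)^{2} = \left(-988 + \left(-3 + 4\right)\right)^{2} = \left(-988 + 1\right)^{2} = \left(-987\right)^{2} = 974169$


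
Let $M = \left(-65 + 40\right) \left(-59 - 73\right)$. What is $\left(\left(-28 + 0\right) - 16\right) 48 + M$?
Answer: $1188$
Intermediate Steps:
$M = 3300$ ($M = \left(-25\right) \left(-132\right) = 3300$)
$\left(\left(-28 + 0\right) - 16\right) 48 + M = \left(\left(-28 + 0\right) - 16\right) 48 + 3300 = \left(-28 - 16\right) 48 + 3300 = \left(-44\right) 48 + 3300 = -2112 + 3300 = 1188$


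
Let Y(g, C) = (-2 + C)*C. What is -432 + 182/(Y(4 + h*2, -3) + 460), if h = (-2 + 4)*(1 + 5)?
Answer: -205018/475 ≈ -431.62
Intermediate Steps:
h = 12 (h = 2*6 = 12)
Y(g, C) = C*(-2 + C)
-432 + 182/(Y(4 + h*2, -3) + 460) = -432 + 182/(-3*(-2 - 3) + 460) = -432 + 182/(-3*(-5) + 460) = -432 + 182/(15 + 460) = -432 + 182/475 = -205018/475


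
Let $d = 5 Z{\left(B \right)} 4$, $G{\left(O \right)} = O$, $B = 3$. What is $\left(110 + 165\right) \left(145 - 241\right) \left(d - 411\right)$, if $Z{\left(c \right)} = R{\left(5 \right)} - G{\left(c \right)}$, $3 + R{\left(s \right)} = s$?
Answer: $11378400$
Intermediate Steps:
$R{\left(s \right)} = -3 + s$
$Z{\left(c \right)} = 2 - c$ ($Z{\left(c \right)} = \left(-3 + 5\right) - c = 2 - c$)
$d = -20$ ($d = 5 \left(2 - 3\right) 4 = 5 \left(-1\right) 4 = \left(-5\right) 4 = -20$)
$\left(110 + 165\right) \left(145 - 241\right) \left(d - 411\right) = \left(110 + 165\right) \left(145 - 241\right) \left(-20 - 411\right) = 275 \left(-96\right) \left(-431\right) = \left(-26400\right) \left(-431\right) = 11378400$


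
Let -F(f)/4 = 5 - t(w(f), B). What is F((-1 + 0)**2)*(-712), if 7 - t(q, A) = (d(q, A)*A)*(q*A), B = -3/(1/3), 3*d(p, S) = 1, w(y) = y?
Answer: 71200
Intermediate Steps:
d(p, S) = 1/3 (d(p, S) = (1/3)*1 = 1/3)
B = -9 (B = -3/1/3 = -3*3 = -9)
t(q, A) = 7 - q*A**2/3 (t(q, A) = 7 - A/3*q*A = 7 - A/3*A*q = 7 - q*A**2/3)
F(f) = 8 - 108*f (F(f) = -4*(5 - (7 - 1/3*f*(-9)**2)) = -4*(5 - (7 - 1/3*f*81)) = -4*(5 - (7 - 27*f)) = -4*(5 + (-7 + 27*f)) = -4*(-2 + 27*f) = 8 - 108*f)
F((-1 + 0)**2)*(-712) = (8 - 108*(-1 + 0)**2)*(-712) = (8 - 108*(-1)**2)*(-712) = (8 - 108*1)*(-712) = (8 - 108)*(-712) = -100*(-712) = 71200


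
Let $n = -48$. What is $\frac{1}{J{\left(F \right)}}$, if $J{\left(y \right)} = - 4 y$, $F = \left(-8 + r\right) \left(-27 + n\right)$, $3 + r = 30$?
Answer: $\frac{1}{5700} \approx 0.00017544$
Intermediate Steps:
$r = 27$ ($r = -3 + 30 = 27$)
$F = -1425$ ($F = \left(-8 + 27\right) \left(-27 - 48\right) = 19 \left(-75\right) = -1425$)
$\frac{1}{J{\left(F \right)}} = \frac{1}{\left(-4\right) \left(-1425\right)} = \frac{1}{5700}$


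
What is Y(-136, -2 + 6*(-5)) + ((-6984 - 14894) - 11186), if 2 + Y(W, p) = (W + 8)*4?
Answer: -33578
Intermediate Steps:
Y(W, p) = 30 + 4*W (Y(W, p) = -2 + (W + 8)*4 = -2 + (8 + W)*4 = -2 + (32 + 4*W) = 30 + 4*W)
Y(-136, -2 + 6*(-5)) + ((-6984 - 14894) - 11186) = (30 + 4*(-136)) + ((-6984 - 14894) - 11186) = (30 - 544) + (-21878 - 11186) = -514 - 33064 = -33578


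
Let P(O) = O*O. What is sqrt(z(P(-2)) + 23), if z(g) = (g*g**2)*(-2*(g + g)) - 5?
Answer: I*sqrt(1006) ≈ 31.717*I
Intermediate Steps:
P(O) = O**2
z(g) = -5 - 4*g**4 (z(g) = g**3*(-4*g) - 5 = -4*g**4 - 5 = -5 - 4*g**4)
sqrt(z(P(-2)) + 23) = sqrt((-5 - 4*((-2)**2)**4) + 23) = sqrt((-5 - 4*4**4) + 23) = sqrt((-5 - 4*256) + 23) = sqrt((-5 - 1024) + 23) = sqrt(-1029 + 23) = sqrt(-1006) = I*sqrt(1006)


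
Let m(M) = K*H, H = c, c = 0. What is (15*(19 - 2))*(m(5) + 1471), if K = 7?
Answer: 375105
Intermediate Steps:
H = 0
m(M) = 0 (m(M) = 7*0 = 0)
(15*(19 - 2))*(m(5) + 1471) = (15*(19 - 2))*(0 + 1471) = (15*17)*1471 = 255*1471 = 375105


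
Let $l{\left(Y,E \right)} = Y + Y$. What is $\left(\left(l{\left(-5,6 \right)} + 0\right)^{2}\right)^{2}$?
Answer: $10000$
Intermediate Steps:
$l{\left(Y,E \right)} = 2 Y$
$\left(\left(l{\left(-5,6 \right)} + 0\right)^{2}\right)^{2} = \left(\left(2 \left(-5\right) + 0\right)^{2}\right)^{2} = \left(\left(-10 + 0\right)^{2}\right)^{2} = \left(\left(-10\right)^{2}\right)^{2} = 100^{2} = 10000$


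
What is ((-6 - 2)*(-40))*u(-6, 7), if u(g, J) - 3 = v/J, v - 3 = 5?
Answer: 9280/7 ≈ 1325.7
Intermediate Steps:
v = 8 (v = 3 + 5 = 8)
u(g, J) = 3 + 8/J
((-6 - 2)*(-40))*u(-6, 7) = ((-6 - 2)*(-40))*(3 + 8/7) = (-8*(-40))*(3 + 8*(1/7)) = 320*(3 + 8/7) = 320*(29/7) = 9280/7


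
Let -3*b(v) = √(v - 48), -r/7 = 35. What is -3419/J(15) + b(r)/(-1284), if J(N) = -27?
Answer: 3419/27 + I*√293/3852 ≈ 126.63 + 0.0044437*I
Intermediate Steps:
r = -245 (r = -7*35 = -245)
b(v) = -√(-48 + v)/3 (b(v) = -√(v - 48)/3 = -√(-48 + v)/3)
-3419/J(15) + b(r)/(-1284) = -3419/(-27) - √(-48 - 245)/3/(-1284) = -3419*(-1/27) - I*√293/3*(-1/1284) = 3419/27 - I*√293/3*(-1/1284) = 3419/27 + I*√293/3852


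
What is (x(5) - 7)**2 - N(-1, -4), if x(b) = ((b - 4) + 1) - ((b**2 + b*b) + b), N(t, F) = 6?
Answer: 3594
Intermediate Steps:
x(b) = -3 - 2*b**2 (x(b) = ((-4 + b) + 1) - ((b**2 + b**2) + b) = (-3 + b) - (2*b**2 + b) = (-3 + b) - (b + 2*b**2) = (-3 + b) + (-b - 2*b**2) = -3 - 2*b**2)
(x(5) - 7)**2 - N(-1, -4) = ((-3 - 2*5**2) - 7)**2 - 1*6 = ((-3 - 2*25) - 7)**2 - 6 = ((-3 - 50) - 7)**2 - 6 = (-53 - 7)**2 - 6 = (-60)**2 - 6 = 3600 - 6 = 3594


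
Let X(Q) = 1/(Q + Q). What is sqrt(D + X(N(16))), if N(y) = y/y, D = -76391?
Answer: I*sqrt(305562)/2 ≈ 276.39*I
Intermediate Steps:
N(y) = 1
X(Q) = 1/(2*Q)
sqrt(D + X(N(16))) = sqrt(-76391 + (1/2)/1) = sqrt(-76391 + (1/2)*1) = sqrt(-76391 + 1/2) = sqrt(-152781/2) = I*sqrt(305562)/2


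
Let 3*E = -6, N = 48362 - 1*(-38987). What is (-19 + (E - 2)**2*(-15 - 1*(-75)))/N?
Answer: 941/87349 ≈ 0.010773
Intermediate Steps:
N = 87349 (N = 48362 + 38987 = 87349)
E = -2 (E = (1/3)*(-6) = -2)
(-19 + (E - 2)**2*(-15 - 1*(-75)))/N = (-19 + (-2 - 2)**2*(-15 - 1*(-75)))/87349 = (-19 + (-4)**2*(-15 + 75))*(1/87349) = (-19 + 16*60)*(1/87349) = (-19 + 960)*(1/87349) = 941*(1/87349) = 941/87349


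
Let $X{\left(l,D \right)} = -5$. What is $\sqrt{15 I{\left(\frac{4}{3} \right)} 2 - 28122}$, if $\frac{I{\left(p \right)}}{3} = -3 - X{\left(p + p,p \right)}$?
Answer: $i \sqrt{27942} \approx 167.16 i$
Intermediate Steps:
$I{\left(p \right)} = 6$ ($I{\left(p \right)} = 3 \left(-3 - -5\right) = 3 \left(-3 + 5\right) = 3 \cdot 2 = 6$)
$\sqrt{15 I{\left(\frac{4}{3} \right)} 2 - 28122} = \sqrt{15 \cdot 6 \cdot 2 - 28122} = \sqrt{90 \cdot 2 - 28122} = \sqrt{180 - 28122} = \sqrt{-27942} = i \sqrt{27942}$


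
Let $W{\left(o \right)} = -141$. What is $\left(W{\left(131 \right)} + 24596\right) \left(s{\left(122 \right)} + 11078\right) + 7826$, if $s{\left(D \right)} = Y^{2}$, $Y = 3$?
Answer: $271140411$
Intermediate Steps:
$s{\left(D \right)} = 9$ ($s{\left(D \right)} = 3^{2} = 9$)
$\left(W{\left(131 \right)} + 24596\right) \left(s{\left(122 \right)} + 11078\right) + 7826 = \left(-141 + 24596\right) \left(9 + 11078\right) + 7826 = 24455 \cdot 11087 + 7826 = 271132585 + 7826 = 271140411$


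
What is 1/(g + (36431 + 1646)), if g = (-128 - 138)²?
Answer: 1/108833 ≈ 9.1884e-6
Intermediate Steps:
g = 70756 (g = (-266)² = 70756)
1/(g + (36431 + 1646)) = 1/(70756 + (36431 + 1646)) = 1/(70756 + 38077) = 1/108833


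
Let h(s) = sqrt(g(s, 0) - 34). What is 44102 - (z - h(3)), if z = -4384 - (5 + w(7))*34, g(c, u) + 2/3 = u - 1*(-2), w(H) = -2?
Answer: 48588 + 7*I*sqrt(6)/3 ≈ 48588.0 + 5.7155*I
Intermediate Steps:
g(c, u) = 4/3 + u (g(c, u) = -2/3 + (u - 1*(-2)) = -2/3 + (u + 2) = -2/3 + (2 + u) = 4/3 + u)
z = -4486 (z = -4384 - (5 - 2)*34 = -4384 - 3*34 = -4384 - 1*102 = -4384 - 102 = -4486)
h(s) = 7*I*sqrt(6)/3 (h(s) = sqrt((4/3 + 0) - 34) = sqrt(4/3 - 34) = sqrt(-98/3) = 7*I*sqrt(6)/3)
44102 - (z - h(3)) = 44102 - (-4486 - 7*I*sqrt(6)/3) = 44102 + (4486 + 7*I*sqrt(6)/3) = 48588 + 7*I*sqrt(6)/3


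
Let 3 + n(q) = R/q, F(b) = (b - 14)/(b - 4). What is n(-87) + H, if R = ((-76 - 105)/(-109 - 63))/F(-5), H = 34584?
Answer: 3277309989/94772 ≈ 34581.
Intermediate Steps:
F(b) = (-14 + b)/(-4 + b)
R = 1629/3268 (R = ((-76 - 105)/(-109 - 63))/(((-14 - 5)/(-4 - 5))) = (-181/(-172))/((-19/(-9))) = (-181*(-1/172))/((-⅑*(-19))) = 181/(172*(19/9)) = (181/172)*(9/19) = 1629/3268 ≈ 0.49847)
n(q) = -3 + 1629/(3268*q)
n(-87) + H = (-3 + (1629/3268)/(-87)) + 34584 = (-3 + (1629/3268)*(-1/87)) + 34584 = (-3 - 543/94772) + 34584 = -284859/94772 + 34584 = 3277309989/94772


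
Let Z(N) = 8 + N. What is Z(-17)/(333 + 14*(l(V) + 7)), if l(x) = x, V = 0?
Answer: -9/431 ≈ -0.020882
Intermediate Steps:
Z(-17)/(333 + 14*(l(V) + 7)) = (8 - 17)/(333 + 14*(0 + 7)) = -9/(333 + 14*7) = -9/(333 + 98) = -9/431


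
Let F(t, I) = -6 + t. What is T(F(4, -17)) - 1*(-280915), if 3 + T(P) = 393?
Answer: 281305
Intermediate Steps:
T(P) = 390 (T(P) = -3 + 393 = 390)
T(F(4, -17)) - 1*(-280915) = 390 - 1*(-280915) = 390 + 280915 = 281305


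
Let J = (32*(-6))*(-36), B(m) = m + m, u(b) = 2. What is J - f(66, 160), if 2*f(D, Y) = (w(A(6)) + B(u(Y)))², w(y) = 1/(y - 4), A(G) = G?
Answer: 55215/8 ≈ 6901.9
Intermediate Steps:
B(m) = 2*m
w(y) = 1/(-4 + y)
f(D, Y) = 81/8 (f(D, Y) = (1/(-4 + 6) + 2*2)²/2 = (1/2 + 4)²/2 = (½ + 4)²/2 = (9/2)²/2 = (½)*(81/4) = 81/8)
J = 6912 (J = -192*(-36) = 6912)
J - f(66, 160) = 6912 - 1*81/8 = 6912 - 81/8 = 55215/8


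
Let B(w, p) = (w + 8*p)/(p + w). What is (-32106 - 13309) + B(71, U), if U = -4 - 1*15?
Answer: -2361661/52 ≈ -45417.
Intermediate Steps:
U = -19 (U = -4 - 15 = -19)
B(w, p) = (w + 8*p)/(p + w)
(-32106 - 13309) + B(71, U) = (-32106 - 13309) + (71 + 8*(-19))/(-19 + 71) = -45415 + (71 - 152)/52 = -45415 + (1/52)*(-81) = -45415 - 81/52 = -2361661/52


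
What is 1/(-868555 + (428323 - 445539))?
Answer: -1/885771 ≈ -1.1290e-6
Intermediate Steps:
1/(-868555 + (428323 - 445539)) = 1/(-868555 - 17216) = 1/(-885771) = -1/885771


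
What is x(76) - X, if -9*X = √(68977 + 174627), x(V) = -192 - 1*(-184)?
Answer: -8 + 2*√60901/9 ≈ 46.840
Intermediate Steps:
x(V) = -8 (x(V) = -192 + 184 = -8)
X = -2*√60901/9 (X = -√(68977 + 174627)/9 = -2*√60901/9 ≈ -54.840)
x(76) - X = -8 - (-2)*√60901/9 = -8 + 2*√60901/9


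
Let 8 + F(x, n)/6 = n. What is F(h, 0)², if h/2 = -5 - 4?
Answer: 2304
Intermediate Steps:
h = -18 (h = 2*(-5 - 4) = 2*(-9) = -18)
F(x, n) = -48 + 6*n
F(h, 0)² = (-48 + 6*0)² = (-48 + 0)² = (-48)² = 2304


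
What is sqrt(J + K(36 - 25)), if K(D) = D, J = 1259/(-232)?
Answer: sqrt(74994)/116 ≈ 2.3608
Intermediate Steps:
J = -1259/232 (J = 1259*(-1/232) = -1259/232 ≈ -5.4267)
sqrt(J + K(36 - 25)) = sqrt(-1259/232 + (36 - 25)) = sqrt(-1259/232 + 11) = sqrt(1293/232) = sqrt(74994)/116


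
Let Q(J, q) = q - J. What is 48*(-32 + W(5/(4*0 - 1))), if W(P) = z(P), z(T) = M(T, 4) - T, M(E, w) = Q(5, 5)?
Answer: -1296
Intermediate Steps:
M(E, w) = 0 (M(E, w) = 5 - 1*5 = 5 - 5 = 0)
z(T) = -T (z(T) = 0 - T = -T)
W(P) = -P
48*(-32 + W(5/(4*0 - 1))) = 48*(-32 - 5/(4*0 - 1)) = 48*(-32 - 5/(0 - 1)) = 48*(-32 - 5/(-1)) = 48*(-32 - 5*(-1)) = 48*(-32 - 1*(-5)) = 48*(-32 + 5) = 48*(-27) = -1296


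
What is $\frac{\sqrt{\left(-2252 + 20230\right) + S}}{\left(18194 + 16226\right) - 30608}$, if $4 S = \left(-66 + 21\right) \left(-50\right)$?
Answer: $\frac{\sqrt{74162}}{7624} \approx 0.03572$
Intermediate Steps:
$S = \frac{1125}{2}$ ($S = \frac{\left(-66 + 21\right) \left(-50\right)}{4} = \frac{\left(-45\right) \left(-50\right)}{4} = \frac{1}{4} \cdot 2250 = \frac{1125}{2} \approx 562.5$)
$\frac{\sqrt{\left(-2252 + 20230\right) + S}}{\left(18194 + 16226\right) - 30608} = \frac{\sqrt{\left(-2252 + 20230\right) + \frac{1125}{2}}}{\left(18194 + 16226\right) - 30608} = \frac{\sqrt{17978 + \frac{1125}{2}}}{34420 - 30608} = \frac{\sqrt{\frac{37081}{2}}}{3812} = \frac{\sqrt{74162}}{2} \cdot \frac{1}{3812} = \frac{\sqrt{74162}}{7624}$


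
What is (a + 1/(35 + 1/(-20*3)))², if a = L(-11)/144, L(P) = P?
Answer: 208773601/91358689536 ≈ 0.0022852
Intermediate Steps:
a = -11/144 ≈ -0.076389
(a + 1/(35 + 1/(-20*3)))² = (-11/144 + 1/(35 + 1/(-20*3)))² = (-11/144 + 1/(35 + 1/(-60)))² = (-11/144 + 1/(35 - 1/60))² = (-11/144 + 1/(2099/60))² = (-11/144 + 60/2099)² = (-14449/302256)² = 208773601/91358689536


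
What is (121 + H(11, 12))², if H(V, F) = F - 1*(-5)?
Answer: 19044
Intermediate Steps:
H(V, F) = 5 + F (H(V, F) = F + 5 = 5 + F)
(121 + H(11, 12))² = (121 + (5 + 12))² = (121 + 17)² = 138² = 19044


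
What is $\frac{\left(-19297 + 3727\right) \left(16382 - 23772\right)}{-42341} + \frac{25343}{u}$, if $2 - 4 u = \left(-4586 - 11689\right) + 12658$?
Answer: $- \frac{412118271848}{153232079} \approx -2689.5$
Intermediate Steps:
$u = \frac{3619}{4}$ ($u = \frac{1}{2} - \frac{\left(-4586 - 11689\right) + 12658}{4} = \frac{1}{2} - \frac{-16275 + 12658}{4} = \frac{1}{2} - - \frac{3617}{4} = \frac{1}{2} + \frac{3617}{4} = \frac{3619}{4} \approx 904.75$)
$\frac{\left(-19297 + 3727\right) \left(16382 - 23772\right)}{-42341} + \frac{25343}{u} = \frac{\left(-19297 + 3727\right) \left(16382 - 23772\right)}{-42341} + \frac{25343}{\frac{3619}{4}} = \left(-15570\right) \left(-7390\right) \left(- \frac{1}{42341}\right) + 25343 \cdot \frac{4}{3619} = 115062300 \left(- \frac{1}{42341}\right) + \frac{101372}{3619} = - \frac{115062300}{42341} + \frac{101372}{3619} = - \frac{412118271848}{153232079}$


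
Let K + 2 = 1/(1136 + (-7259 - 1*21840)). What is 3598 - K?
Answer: 100666801/27963 ≈ 3600.0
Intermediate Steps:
K = -55927/27963 (K = -2 + 1/(1136 + (-7259 - 1*21840)) = -2 + 1/(1136 + (-7259 - 21840)) = -2 + 1/(1136 - 29099) = -2 + 1/(-27963) = -2 - 1/27963 = -55927/27963 ≈ -2.0000)
3598 - K = 3598 - 1*(-55927/27963) = 3598 + 55927/27963 = 100666801/27963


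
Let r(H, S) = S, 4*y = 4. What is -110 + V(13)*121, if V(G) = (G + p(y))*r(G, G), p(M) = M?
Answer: 21912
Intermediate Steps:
y = 1 (y = (1/4)*4 = 1)
V(G) = G*(1 + G) (V(G) = (G + 1)*G = (1 + G)*G = G*(1 + G))
-110 + V(13)*121 = -110 + (13*(1 + 13))*121 = -110 + (13*14)*121 = -110 + 182*121 = -110 + 22022 = 21912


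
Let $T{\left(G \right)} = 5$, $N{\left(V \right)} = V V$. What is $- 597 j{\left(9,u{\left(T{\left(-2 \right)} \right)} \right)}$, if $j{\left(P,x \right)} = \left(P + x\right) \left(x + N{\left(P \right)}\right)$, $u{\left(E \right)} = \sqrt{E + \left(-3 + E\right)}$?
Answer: $-439392 - 53730 \sqrt{7} \approx -5.8155 \cdot 10^{5}$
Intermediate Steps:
$N{\left(V \right)} = V^{2}$
$u{\left(E \right)} = \sqrt{-3 + 2 E}$
$j{\left(P,x \right)} = \left(P + x\right) \left(x + P^{2}\right)$
$- 597 j{\left(9,u{\left(T{\left(-2 \right)} \right)} \right)} = - 597 \left(9^{3} + \left(\sqrt{-3 + 2 \cdot 5}\right)^{2} + 9 \sqrt{-3 + 2 \cdot 5} + \sqrt{-3 + 2 \cdot 5} \cdot 9^{2}\right) = - 597 \left(729 + \left(\sqrt{-3 + 10}\right)^{2} + 9 \sqrt{-3 + 10} + \sqrt{-3 + 10} \cdot 81\right) = - 597 \left(729 + \left(\sqrt{7}\right)^{2} + 9 \sqrt{7} + \sqrt{7} \cdot 81\right) = - 597 \left(729 + 7 + 9 \sqrt{7} + 81 \sqrt{7}\right) = - 597 \left(736 + 90 \sqrt{7}\right) = -439392 - 53730 \sqrt{7}$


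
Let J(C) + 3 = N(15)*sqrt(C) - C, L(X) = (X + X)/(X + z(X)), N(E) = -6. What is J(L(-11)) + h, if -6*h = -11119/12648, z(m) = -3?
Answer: -2350583/531216 - 6*sqrt(77)/7 ≈ -11.946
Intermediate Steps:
L(X) = 2*X/(-3 + X) (L(X) = (X + X)/(X - 3) = (2*X)/(-3 + X) = 2*X/(-3 + X))
h = 11119/75888 (h = -(-1)*11119/12648/6 = -(-1)*11119*(1/12648)/6 = -(-1)*11119/(6*12648) = -1/6*(-11119/12648) = 11119/75888 ≈ 0.14652)
J(C) = -3 - C - 6*sqrt(C) (J(C) = -3 + (-6*sqrt(C) - C) = -3 + (-C - 6*sqrt(C)) = -3 - C - 6*sqrt(C))
J(L(-11)) + h = (-3 - 2*(-11)/(-3 - 11) - 6*sqrt(22)*sqrt(-1/(-3 - 11))) + 11119/75888 = (-3 - 2*(-11)/(-14) - 6*sqrt(22)*sqrt(-1/(-14))) + 11119/75888 = (-3 - 2*(-11)*(-1)/14 - 6*sqrt(77)/7) + 11119/75888 = (-3 - 1*11/7 - 6*sqrt(77)/7) + 11119/75888 = (-3 - 11/7 - 6*sqrt(77)/7) + 11119/75888 = (-32/7 - 6*sqrt(77)/7) + 11119/75888 = -2350583/531216 - 6*sqrt(77)/7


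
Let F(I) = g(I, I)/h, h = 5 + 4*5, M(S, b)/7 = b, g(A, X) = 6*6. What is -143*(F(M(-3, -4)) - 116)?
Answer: 409552/25 ≈ 16382.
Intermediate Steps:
g(A, X) = 36
M(S, b) = 7*b
h = 25 (h = 5 + 20 = 25)
F(I) = 36/25
-143*(F(M(-3, -4)) - 116) = -143*(36/25 - 116) = -143*(-2864/25) = 409552/25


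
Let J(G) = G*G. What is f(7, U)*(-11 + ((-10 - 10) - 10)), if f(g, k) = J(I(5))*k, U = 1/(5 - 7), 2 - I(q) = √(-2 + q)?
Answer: 287/2 - 82*√3 ≈ 1.4718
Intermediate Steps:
I(q) = 2 - √(-2 + q)
U = -½ (U = 1/(-2) = -½ ≈ -0.50000)
J(G) = G²
f(g, k) = k*(2 - √3)² (f(g, k) = (2 - √(-2 + 5))²*k = (2 - √3)²*k = k*(2 - √3)²)
f(7, U)*(-11 + ((-10 - 10) - 10)) = (-(2 - √3)²/2)*(-11 + ((-10 - 10) - 10)) = (-(2 - √3)²/2)*(-11 + (-20 - 10)) = (-(2 - √3)²/2)*(-11 - 30) = -(2 - √3)²/2*(-41) = 41*(2 - √3)²/2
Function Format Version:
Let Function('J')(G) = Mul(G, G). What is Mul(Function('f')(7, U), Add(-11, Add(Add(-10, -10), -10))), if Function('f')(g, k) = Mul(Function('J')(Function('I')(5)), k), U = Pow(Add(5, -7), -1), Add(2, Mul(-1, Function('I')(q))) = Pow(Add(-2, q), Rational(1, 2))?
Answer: Add(Rational(287, 2), Mul(-82, Pow(3, Rational(1, 2)))) ≈ 1.4718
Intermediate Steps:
Function('I')(q) = Add(2, Mul(-1, Pow(Add(-2, q), Rational(1, 2))))
U = Rational(-1, 2) (U = Pow(-2, -1) = Rational(-1, 2) ≈ -0.50000)
Function('J')(G) = Pow(G, 2)
Function('f')(g, k) = Mul(k, Pow(Add(2, Mul(-1, Pow(3, Rational(1, 2)))), 2)) (Function('f')(g, k) = Mul(Pow(Add(2, Mul(-1, Pow(Add(-2, 5), Rational(1, 2)))), 2), k) = Mul(Pow(Add(2, Mul(-1, Pow(3, Rational(1, 2)))), 2), k) = Mul(k, Pow(Add(2, Mul(-1, Pow(3, Rational(1, 2)))), 2)))
Mul(Function('f')(7, U), Add(-11, Add(Add(-10, -10), -10))) = Mul(Mul(Rational(-1, 2), Pow(Add(2, Mul(-1, Pow(3, Rational(1, 2)))), 2)), Add(-11, Add(Add(-10, -10), -10))) = Mul(Mul(Rational(-1, 2), Pow(Add(2, Mul(-1, Pow(3, Rational(1, 2)))), 2)), Add(-11, Add(-20, -10))) = Mul(Mul(Rational(-1, 2), Pow(Add(2, Mul(-1, Pow(3, Rational(1, 2)))), 2)), Add(-11, -30)) = Mul(Mul(Rational(-1, 2), Pow(Add(2, Mul(-1, Pow(3, Rational(1, 2)))), 2)), -41) = Mul(Rational(41, 2), Pow(Add(2, Mul(-1, Pow(3, Rational(1, 2)))), 2))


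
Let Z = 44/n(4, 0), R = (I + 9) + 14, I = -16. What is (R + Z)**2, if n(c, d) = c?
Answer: 324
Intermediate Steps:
R = 7 (R = (-16 + 9) + 14 = -7 + 14 = 7)
Z = 11 (Z = 44/4 = 44*(1/4) = 11)
(R + Z)**2 = (7 + 11)**2 = 18**2 = 324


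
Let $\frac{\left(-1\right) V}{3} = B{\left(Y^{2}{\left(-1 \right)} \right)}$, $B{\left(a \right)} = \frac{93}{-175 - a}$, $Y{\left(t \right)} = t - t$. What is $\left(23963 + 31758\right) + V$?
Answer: $\frac{9751454}{175} \approx 55723.0$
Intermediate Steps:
$Y{\left(t \right)} = 0$
$V = \frac{279}{175}$ ($V = - 3 \left(- \frac{93}{175 + 0^{2}}\right) = - 3 \left(- \frac{93}{175 + 0}\right) = - 3 \left(- \frac{93}{175}\right) = - 3 \left(\left(-93\right) \frac{1}{175}\right) = \left(-3\right) \left(- \frac{93}{175}\right) = \frac{279}{175} \approx 1.5943$)
$\left(23963 + 31758\right) + V = \left(23963 + 31758\right) + \frac{279}{175} = 55721 + \frac{279}{175} = \frac{9751454}{175}$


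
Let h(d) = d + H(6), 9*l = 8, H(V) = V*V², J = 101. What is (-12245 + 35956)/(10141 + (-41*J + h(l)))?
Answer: 213399/55952 ≈ 3.8140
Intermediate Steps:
H(V) = V³
l = 8/9 (l = (⅑)*8 = 8/9 ≈ 0.88889)
h(d) = 216 + d (h(d) = d + 6³ = d + 216 = 216 + d)
(-12245 + 35956)/(10141 + (-41*J + h(l))) = (-12245 + 35956)/(10141 + (-41*101 + (216 + 8/9))) = 23711/(10141 + (-4141 + 1952/9)) = 23711/(10141 - 35317/9) = 23711/(55952/9) = 23711*(9/55952) = 213399/55952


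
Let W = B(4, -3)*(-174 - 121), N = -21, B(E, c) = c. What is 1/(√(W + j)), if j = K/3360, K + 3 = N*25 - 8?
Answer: 2*√39021465/371633 ≈ 0.033618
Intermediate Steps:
W = 885 (W = -3*(-174 - 121) = -3*(-295) = 885)
K = -536 (K = -3 + (-21*25 - 8) = -3 + (-525 - 8) = -3 - 533 = -536)
j = -67/420 (j = -536/3360 = -536*1/3360 = -67/420 ≈ -0.15952)
1/(√(W + j)) = 1/(√(885 - 67/420)) = 1/(√(371633/420)) = 1/(√39021465/210) = 2*√39021465/371633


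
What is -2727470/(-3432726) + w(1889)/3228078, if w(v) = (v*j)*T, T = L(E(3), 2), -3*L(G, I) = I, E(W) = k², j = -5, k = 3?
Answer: 735508386170/923425606719 ≈ 0.79650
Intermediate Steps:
E(W) = 9 (E(W) = 3² = 9)
L(G, I) = -I/3
T = -⅔ (T = -⅓*2 = -⅔ ≈ -0.66667)
w(v) = 10*v/3 (w(v) = (v*(-5))*(-⅔) = -5*v*(-⅔) = 10*v/3)
-2727470/(-3432726) + w(1889)/3228078 = -2727470/(-3432726) + ((10/3)*1889)/3228078 = -2727470*(-1/3432726) + (18890/3)*(1/3228078) = 1363735/1716363 + 9445/4842117 = 735508386170/923425606719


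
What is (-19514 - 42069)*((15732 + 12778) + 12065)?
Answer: -2498730225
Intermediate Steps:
(-19514 - 42069)*((15732 + 12778) + 12065) = -61583*(28510 + 12065) = -61583*40575 = -2498730225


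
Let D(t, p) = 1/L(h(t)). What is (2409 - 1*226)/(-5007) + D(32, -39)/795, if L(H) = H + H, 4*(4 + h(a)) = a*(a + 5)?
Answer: -112613137/258294440 ≈ -0.43599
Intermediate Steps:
h(a) = -4 + a*(5 + a)/4 (h(a) = -4 + (a*(a + 5))/4 = -4 + (a*(5 + a))/4 = -4 + a*(5 + a)/4)
L(H) = 2*H
D(t, p) = 1/(-8 + t²/2 + 5*t/2) (D(t, p) = 1/(2*(-4 + t²/4 + 5*t/4)) = 1/(-8 + t²/2 + 5*t/2))
(2409 - 1*226)/(-5007) + D(32, -39)/795 = (2409 - 1*226)/(-5007) + (2/(-16 + 32² + 5*32))/795 = (2409 - 226)*(-1/5007) + (2/(-16 + 1024 + 160))*(1/795) = 2183*(-1/5007) + (2/1168)*(1/795) = -2183/5007 + (2*(1/1168))*(1/795) = -2183/5007 + (1/584)*(1/795) = -2183/5007 + 1/464280 = -112613137/258294440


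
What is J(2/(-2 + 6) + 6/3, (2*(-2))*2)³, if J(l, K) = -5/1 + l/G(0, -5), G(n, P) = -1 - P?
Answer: -42875/512 ≈ -83.740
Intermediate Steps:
J(l, K) = -5 + l/4 (J(l, K) = -5/1 + l/(-1 - 1*(-5)) = -5*1 + l/(-1 + 5) = -5 + l/4)
J(2/(-2 + 6) + 6/3, (2*(-2))*2)³ = (-5 + (2/(-2 + 6) + 6/3)/4)³ = (-5 + (2/4 + 6*(⅓))/4)³ = (-5 + (2*(¼) + 2)/4)³ = (-5 + (½ + 2)/4)³ = (-5 + (¼)*(5/2))³ = (-5 + 5/8)³ = (-35/8)³ = -42875/512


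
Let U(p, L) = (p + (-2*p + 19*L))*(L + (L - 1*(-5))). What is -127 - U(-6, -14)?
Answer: -6107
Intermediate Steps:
U(p, L) = (5 + 2*L)*(-p + 19*L) (U(p, L) = (-p + 19*L)*(L + (L + 5)) = (-p + 19*L)*(L + (5 + L)) = (-p + 19*L)*(5 + 2*L) = (5 + 2*L)*(-p + 19*L))
-127 - U(-6, -14) = -127 - (-5*(-6) + 38*(-14)² + 95*(-14) - 2*(-14)*(-6)) = -127 - (30 + 38*196 - 1330 - 168) = -127 - (30 + 7448 - 1330 - 168) = -127 - 1*5980 = -127 - 5980 = -6107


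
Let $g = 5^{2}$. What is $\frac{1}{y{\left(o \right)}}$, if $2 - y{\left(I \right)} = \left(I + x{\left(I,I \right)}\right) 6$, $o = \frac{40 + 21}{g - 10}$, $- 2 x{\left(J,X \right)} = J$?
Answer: $- \frac{5}{51} \approx -0.098039$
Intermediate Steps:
$g = 25$
$x{\left(J,X \right)} = - \frac{J}{2}$
$o = \frac{61}{15}$ ($o = \frac{40 + 21}{25 - 10} = \frac{61}{15} \approx 4.0667$)
$y{\left(I \right)} = 2 - 3 I$ ($y{\left(I \right)} = 2 - \left(I - \frac{I}{2}\right) 6 = 2 - \frac{I}{2} \cdot 6 = 2 - 3 I$)
$\frac{1}{y{\left(o \right)}} = \frac{1}{2 - \frac{61}{5}} = \frac{1}{- \frac{51}{5}} = - \frac{5}{51}$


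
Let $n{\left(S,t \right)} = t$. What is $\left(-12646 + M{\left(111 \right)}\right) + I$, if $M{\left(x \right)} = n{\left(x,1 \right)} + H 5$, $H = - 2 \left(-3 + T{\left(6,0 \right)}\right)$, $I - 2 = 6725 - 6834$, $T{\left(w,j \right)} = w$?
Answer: $-12782$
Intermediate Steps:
$I = -107$ ($I = 2 + \left(6725 - 6834\right) = 2 - 109 = -107$)
$H = -6$ ($H = - 2 \left(-3 + 6\right) = \left(-2\right) 3 = -6$)
$M{\left(x \right)} = -29$ ($M{\left(x \right)} = 1 - 30 = -29$)
$\left(-12646 + M{\left(111 \right)}\right) + I = \left(-12646 - 29\right) - 107 = -12675 - 107 = -12782$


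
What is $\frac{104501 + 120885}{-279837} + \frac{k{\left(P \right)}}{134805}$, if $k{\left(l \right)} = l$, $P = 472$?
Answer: $- \frac{593158366}{739675035} \approx -0.80192$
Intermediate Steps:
$\frac{104501 + 120885}{-279837} + \frac{k{\left(P \right)}}{134805} = \frac{104501 + 120885}{-279837} + \frac{472}{134805} = 225386 \left(- \frac{1}{279837}\right) + 472 \cdot \frac{1}{134805} = - \frac{13258}{16461} + \frac{472}{134805} = - \frac{593158366}{739675035}$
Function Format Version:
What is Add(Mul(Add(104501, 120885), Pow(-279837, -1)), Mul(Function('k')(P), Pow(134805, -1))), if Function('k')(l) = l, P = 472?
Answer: Rational(-593158366, 739675035) ≈ -0.80192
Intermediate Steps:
Add(Mul(Add(104501, 120885), Pow(-279837, -1)), Mul(Function('k')(P), Pow(134805, -1))) = Add(Mul(Add(104501, 120885), Pow(-279837, -1)), Mul(472, Pow(134805, -1))) = Add(Mul(225386, Rational(-1, 279837)), Mul(472, Rational(1, 134805))) = Add(Rational(-13258, 16461), Rational(472, 134805)) = Rational(-593158366, 739675035)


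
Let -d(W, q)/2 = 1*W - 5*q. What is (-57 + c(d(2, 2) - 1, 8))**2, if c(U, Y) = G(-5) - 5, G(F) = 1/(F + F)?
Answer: 385641/100 ≈ 3856.4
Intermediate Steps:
G(F) = 1/(2*F)
d(W, q) = -2*W + 10*q (d(W, q) = -2*(1*W - 5*q) = -2*(W - 5*q) = -2*W + 10*q)
c(U, Y) = -51/10 (c(U, Y) = (1/2)/(-5) - 5 = (1/2)*(-1/5) - 5 = -1/10 - 5 = -51/10)
(-57 + c(d(2, 2) - 1, 8))**2 = (-57 - 51/10)**2 = (-621/10)**2 = 385641/100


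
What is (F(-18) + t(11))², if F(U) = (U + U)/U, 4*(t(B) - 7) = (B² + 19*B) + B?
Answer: 142129/16 ≈ 8883.1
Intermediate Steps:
t(B) = 7 + 5*B + B²/4 (t(B) = 7 + ((B² + 19*B) + B)/4 = 7 + (B² + 20*B)/4 = 7 + (5*B + B²/4) = 7 + 5*B + B²/4)
F(U) = 2 (F(U) = (2*U)/U = 2)
(F(-18) + t(11))² = (2 + (7 + 5*11 + (¼)*11²))² = (2 + (7 + 55 + (¼)*121))² = (2 + (7 + 55 + 121/4))² = (2 + 369/4)² = (377/4)² = 142129/16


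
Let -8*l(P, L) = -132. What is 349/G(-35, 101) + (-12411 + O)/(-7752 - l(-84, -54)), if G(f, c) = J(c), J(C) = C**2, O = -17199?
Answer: 203175211/52830979 ≈ 3.8458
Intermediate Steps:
G(f, c) = c**2
l(P, L) = 33/2 (l(P, L) = -1/8*(-132) = 33/2)
349/G(-35, 101) + (-12411 + O)/(-7752 - l(-84, -54)) = 349/(101**2) + (-12411 - 17199)/(-7752 - 1*33/2) = 349/10201 - 29610/(-7752 - 33/2) = 349*(1/10201) - 29610/(-15537/2) = 349/10201 - 29610*(-2/15537) = 349/10201 + 19740/5179 = 203175211/52830979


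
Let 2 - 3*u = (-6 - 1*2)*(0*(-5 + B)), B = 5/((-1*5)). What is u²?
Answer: 4/9 ≈ 0.44444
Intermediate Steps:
B = -1 (B = 5/(-5) = 5*(-⅕) = -1)
u = ⅔ (u = ⅔ - (-6 - 1*2)*0*(-5 - 1)/3 = ⅔ - (-6 - 2)*0*(-6)/3 = ⅔ - (-8)*0/3 = ⅔ - ⅓*0 = ⅔ + 0 = ⅔ ≈ 0.66667)
u² = (⅔)² = 4/9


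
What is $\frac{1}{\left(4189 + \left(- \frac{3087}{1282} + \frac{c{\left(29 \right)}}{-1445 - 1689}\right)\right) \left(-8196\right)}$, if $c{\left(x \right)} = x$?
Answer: $- \frac{1004447}{34465823494704} \approx -2.9143 \cdot 10^{-8}$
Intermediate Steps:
$\frac{1}{\left(4189 + \left(- \frac{3087}{1282} + \frac{c{\left(29 \right)}}{-1445 - 1689}\right)\right) \left(-8196\right)} = \frac{1}{\left(4189 + \left(- \frac{3087}{1282} + \frac{29}{-1445 - 1689}\right)\right) \left(-8196\right)} = \frac{1}{4189 + \left(\left(-3087\right) \frac{1}{1282} + \frac{29}{-3134}\right)} \left(- \frac{1}{8196}\right) = \frac{1}{4189 + \left(- \frac{3087}{1282} + 29 \left(- \frac{1}{3134}\right)\right)} \left(- \frac{1}{8196}\right) = \frac{1}{4189 - \frac{2427959}{1004447}} \left(- \frac{1}{8196}\right) = \frac{1}{\frac{4205200524}{1004447}} \left(- \frac{1}{8196}\right) = \frac{1004447}{4205200524} \left(- \frac{1}{8196}\right) = - \frac{1004447}{34465823494704}$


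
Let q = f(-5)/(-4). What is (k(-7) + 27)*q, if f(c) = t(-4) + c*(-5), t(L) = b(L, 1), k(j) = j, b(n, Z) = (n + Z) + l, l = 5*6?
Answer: -260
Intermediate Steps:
l = 30
b(n, Z) = 30 + Z + n (b(n, Z) = (n + Z) + 30 = (Z + n) + 30 = 30 + Z + n)
t(L) = 31 + L (t(L) = 30 + 1 + L = 31 + L)
f(c) = 27 - 5*c (f(c) = (31 - 4) + c*(-5) = 27 - 5*c)
q = -13 (q = (27 - 5*(-5))/(-4) = (27 + 25)*(-¼) = 52*(-¼) = -13)
(k(-7) + 27)*q = (-7 + 27)*(-13) = 20*(-13) = -260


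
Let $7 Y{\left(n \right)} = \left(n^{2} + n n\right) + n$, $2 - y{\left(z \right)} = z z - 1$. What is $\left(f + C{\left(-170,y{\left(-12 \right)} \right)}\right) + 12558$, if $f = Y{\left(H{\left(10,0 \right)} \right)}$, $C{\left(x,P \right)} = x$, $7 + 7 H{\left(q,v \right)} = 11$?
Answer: $\frac{4249144}{343} \approx 12388.0$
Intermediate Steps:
$H{\left(q,v \right)} = \frac{4}{7}$ ($H{\left(q,v \right)} = -1 + \frac{1}{7} \cdot 11 = -1 + \frac{11}{7} = \frac{4}{7}$)
$y{\left(z \right)} = 3 - z^{2}$ ($y{\left(z \right)} = 2 - \left(z z - 1\right) = 2 - \left(z^{2} - 1\right) = 2 - \left(-1 + z^{2}\right) = 3 - z^{2}$)
$Y{\left(n \right)} = \frac{n}{7} + \frac{2 n^{2}}{7}$ ($Y{\left(n \right)} = \frac{\left(n^{2} + n n\right) + n}{7} = \frac{\left(n^{2} + n^{2}\right) + n}{7} = \frac{2 n^{2} + n}{7} = \frac{n + 2 n^{2}}{7} = \frac{n}{7} + \frac{2 n^{2}}{7}$)
$f = \frac{60}{343}$ ($f = \frac{1}{7} \cdot \frac{4}{7} \left(1 + 2 \cdot \frac{4}{7}\right) = \frac{1}{7} \cdot \frac{4}{7} \left(1 + \frac{8}{7}\right) = \frac{1}{7} \cdot \frac{4}{7} \cdot \frac{15}{7} = \frac{60}{343} \approx 0.17493$)
$\left(f + C{\left(-170,y{\left(-12 \right)} \right)}\right) + 12558 = \left(\frac{60}{343} - 170\right) + 12558 = - \frac{58250}{343} + 12558 = \frac{4249144}{343}$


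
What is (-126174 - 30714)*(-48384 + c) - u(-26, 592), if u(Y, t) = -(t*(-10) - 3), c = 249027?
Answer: -31478484907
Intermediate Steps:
u(Y, t) = 3 + 10*t (u(Y, t) = -(-10*t - 3) = -(-3 - 10*t) = 3 + 10*t)
(-126174 - 30714)*(-48384 + c) - u(-26, 592) = (-126174 - 30714)*(-48384 + 249027) - (3 + 10*592) = -156888*200643 - (3 + 5920) = -31478478984 - 1*5923 = -31478478984 - 5923 = -31478484907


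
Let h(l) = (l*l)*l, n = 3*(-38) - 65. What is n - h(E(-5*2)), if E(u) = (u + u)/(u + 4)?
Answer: -5833/27 ≈ -216.04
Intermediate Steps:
n = -179 (n = -114 - 65 = -179)
E(u) = 2*u/(4 + u) (E(u) = (2*u)/(4 + u) = 2*u/(4 + u))
h(l) = l³ (h(l) = l²*l = l³)
n - h(E(-5*2)) = -179 - (2*(-5*2)/(4 - 5*2))³ = -179 - (2*(-10)/(4 - 10))³ = -179 - (2*(-10)/(-6))³ = -179 - (2*(-10)*(-⅙))³ = -179 - (10/3)³ = -179 - 1*1000/27 = -179 - 1000/27 = -5833/27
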